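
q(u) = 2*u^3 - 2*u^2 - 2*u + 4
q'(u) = 6*u^2 - 4*u - 2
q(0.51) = 2.73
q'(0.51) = -2.48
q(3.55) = 61.17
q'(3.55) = 59.42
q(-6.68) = -668.04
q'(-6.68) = 292.45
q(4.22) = 110.25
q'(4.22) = 87.97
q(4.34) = 121.14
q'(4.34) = 93.65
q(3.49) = 57.68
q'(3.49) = 57.12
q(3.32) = 48.50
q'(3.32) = 50.85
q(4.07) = 97.57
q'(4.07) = 81.11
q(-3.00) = -62.00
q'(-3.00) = 64.00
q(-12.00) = -3716.00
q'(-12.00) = 910.00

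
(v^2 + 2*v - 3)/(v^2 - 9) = (v - 1)/(v - 3)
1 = 1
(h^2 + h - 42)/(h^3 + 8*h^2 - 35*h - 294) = 1/(h + 7)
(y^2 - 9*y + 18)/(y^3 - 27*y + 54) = (y - 6)/(y^2 + 3*y - 18)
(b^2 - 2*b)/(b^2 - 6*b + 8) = b/(b - 4)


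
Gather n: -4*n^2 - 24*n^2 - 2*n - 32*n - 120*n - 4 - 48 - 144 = -28*n^2 - 154*n - 196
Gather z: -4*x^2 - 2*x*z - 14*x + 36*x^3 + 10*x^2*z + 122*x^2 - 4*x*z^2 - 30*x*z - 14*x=36*x^3 + 118*x^2 - 4*x*z^2 - 28*x + z*(10*x^2 - 32*x)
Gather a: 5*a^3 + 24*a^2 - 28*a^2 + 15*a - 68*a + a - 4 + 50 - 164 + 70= 5*a^3 - 4*a^2 - 52*a - 48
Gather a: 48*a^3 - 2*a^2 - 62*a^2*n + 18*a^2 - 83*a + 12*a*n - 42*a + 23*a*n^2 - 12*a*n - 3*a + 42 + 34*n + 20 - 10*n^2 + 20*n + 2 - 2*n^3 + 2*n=48*a^3 + a^2*(16 - 62*n) + a*(23*n^2 - 128) - 2*n^3 - 10*n^2 + 56*n + 64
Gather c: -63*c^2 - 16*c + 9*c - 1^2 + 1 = -63*c^2 - 7*c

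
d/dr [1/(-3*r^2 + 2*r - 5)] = 2*(3*r - 1)/(3*r^2 - 2*r + 5)^2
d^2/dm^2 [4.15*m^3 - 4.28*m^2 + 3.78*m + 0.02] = 24.9*m - 8.56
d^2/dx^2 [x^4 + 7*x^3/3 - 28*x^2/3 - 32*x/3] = 12*x^2 + 14*x - 56/3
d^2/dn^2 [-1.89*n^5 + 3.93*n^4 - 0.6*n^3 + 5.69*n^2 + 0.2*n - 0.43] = -37.8*n^3 + 47.16*n^2 - 3.6*n + 11.38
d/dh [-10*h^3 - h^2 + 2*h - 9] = -30*h^2 - 2*h + 2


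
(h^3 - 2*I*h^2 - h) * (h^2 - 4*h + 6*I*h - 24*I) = h^5 - 4*h^4 + 4*I*h^4 + 11*h^3 - 16*I*h^3 - 44*h^2 - 6*I*h^2 + 24*I*h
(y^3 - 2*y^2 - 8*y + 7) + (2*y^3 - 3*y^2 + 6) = 3*y^3 - 5*y^2 - 8*y + 13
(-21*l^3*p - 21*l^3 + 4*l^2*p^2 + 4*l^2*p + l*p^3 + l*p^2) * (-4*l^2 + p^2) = 84*l^5*p + 84*l^5 - 16*l^4*p^2 - 16*l^4*p - 25*l^3*p^3 - 25*l^3*p^2 + 4*l^2*p^4 + 4*l^2*p^3 + l*p^5 + l*p^4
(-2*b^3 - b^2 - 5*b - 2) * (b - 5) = -2*b^4 + 9*b^3 + 23*b + 10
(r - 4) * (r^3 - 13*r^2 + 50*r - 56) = r^4 - 17*r^3 + 102*r^2 - 256*r + 224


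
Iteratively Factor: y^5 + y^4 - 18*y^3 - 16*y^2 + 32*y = (y - 1)*(y^4 + 2*y^3 - 16*y^2 - 32*y) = y*(y - 1)*(y^3 + 2*y^2 - 16*y - 32) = y*(y - 1)*(y + 4)*(y^2 - 2*y - 8) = y*(y - 1)*(y + 2)*(y + 4)*(y - 4)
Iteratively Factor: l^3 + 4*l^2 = (l)*(l^2 + 4*l) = l^2*(l + 4)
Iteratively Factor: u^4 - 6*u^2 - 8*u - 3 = (u + 1)*(u^3 - u^2 - 5*u - 3) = (u + 1)^2*(u^2 - 2*u - 3) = (u + 1)^3*(u - 3)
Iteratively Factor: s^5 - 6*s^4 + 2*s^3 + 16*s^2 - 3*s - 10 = (s + 1)*(s^4 - 7*s^3 + 9*s^2 + 7*s - 10) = (s - 1)*(s + 1)*(s^3 - 6*s^2 + 3*s + 10) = (s - 5)*(s - 1)*(s + 1)*(s^2 - s - 2) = (s - 5)*(s - 1)*(s + 1)^2*(s - 2)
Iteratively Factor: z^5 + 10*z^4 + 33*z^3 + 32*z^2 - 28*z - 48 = (z + 3)*(z^4 + 7*z^3 + 12*z^2 - 4*z - 16) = (z + 2)*(z + 3)*(z^3 + 5*z^2 + 2*z - 8) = (z + 2)^2*(z + 3)*(z^2 + 3*z - 4) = (z + 2)^2*(z + 3)*(z + 4)*(z - 1)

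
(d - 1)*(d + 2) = d^2 + d - 2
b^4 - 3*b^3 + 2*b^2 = b^2*(b - 2)*(b - 1)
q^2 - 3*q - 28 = (q - 7)*(q + 4)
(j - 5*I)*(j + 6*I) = j^2 + I*j + 30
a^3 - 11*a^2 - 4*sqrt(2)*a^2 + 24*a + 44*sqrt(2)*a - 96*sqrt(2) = (a - 8)*(a - 3)*(a - 4*sqrt(2))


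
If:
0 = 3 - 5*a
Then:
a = 3/5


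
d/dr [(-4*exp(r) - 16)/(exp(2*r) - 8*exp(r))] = 4*(exp(2*r) + 8*exp(r) - 32)*exp(-r)/(exp(2*r) - 16*exp(r) + 64)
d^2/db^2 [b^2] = 2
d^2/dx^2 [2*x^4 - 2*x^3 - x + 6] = 12*x*(2*x - 1)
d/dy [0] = 0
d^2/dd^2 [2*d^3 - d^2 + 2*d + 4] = 12*d - 2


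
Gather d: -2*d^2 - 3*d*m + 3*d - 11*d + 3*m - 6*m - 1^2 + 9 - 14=-2*d^2 + d*(-3*m - 8) - 3*m - 6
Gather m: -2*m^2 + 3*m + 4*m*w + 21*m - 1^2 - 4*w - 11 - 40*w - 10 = -2*m^2 + m*(4*w + 24) - 44*w - 22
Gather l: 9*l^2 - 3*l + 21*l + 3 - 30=9*l^2 + 18*l - 27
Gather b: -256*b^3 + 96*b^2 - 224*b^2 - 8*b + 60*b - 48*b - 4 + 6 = -256*b^3 - 128*b^2 + 4*b + 2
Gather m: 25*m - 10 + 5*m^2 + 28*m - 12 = 5*m^2 + 53*m - 22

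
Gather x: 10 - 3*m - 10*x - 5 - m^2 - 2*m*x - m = -m^2 - 4*m + x*(-2*m - 10) + 5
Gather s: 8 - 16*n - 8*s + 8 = -16*n - 8*s + 16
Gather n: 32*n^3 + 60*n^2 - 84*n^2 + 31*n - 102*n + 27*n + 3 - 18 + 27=32*n^3 - 24*n^2 - 44*n + 12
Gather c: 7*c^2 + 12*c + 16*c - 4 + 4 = 7*c^2 + 28*c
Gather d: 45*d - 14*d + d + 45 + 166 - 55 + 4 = 32*d + 160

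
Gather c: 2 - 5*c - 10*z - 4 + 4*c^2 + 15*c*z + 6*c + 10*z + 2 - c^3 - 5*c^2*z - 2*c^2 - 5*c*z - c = -c^3 + c^2*(2 - 5*z) + 10*c*z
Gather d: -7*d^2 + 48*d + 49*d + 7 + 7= -7*d^2 + 97*d + 14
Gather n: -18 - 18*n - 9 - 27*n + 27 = -45*n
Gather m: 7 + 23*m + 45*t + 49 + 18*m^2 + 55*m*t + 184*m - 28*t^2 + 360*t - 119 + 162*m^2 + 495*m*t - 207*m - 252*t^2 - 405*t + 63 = 180*m^2 + 550*m*t - 280*t^2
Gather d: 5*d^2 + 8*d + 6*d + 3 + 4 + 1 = 5*d^2 + 14*d + 8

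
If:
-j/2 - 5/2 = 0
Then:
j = -5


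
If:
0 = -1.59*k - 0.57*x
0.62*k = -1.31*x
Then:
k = 0.00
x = 0.00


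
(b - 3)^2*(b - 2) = b^3 - 8*b^2 + 21*b - 18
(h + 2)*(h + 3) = h^2 + 5*h + 6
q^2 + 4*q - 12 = (q - 2)*(q + 6)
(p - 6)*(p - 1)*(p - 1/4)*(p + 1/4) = p^4 - 7*p^3 + 95*p^2/16 + 7*p/16 - 3/8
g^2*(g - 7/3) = g^3 - 7*g^2/3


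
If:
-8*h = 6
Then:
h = -3/4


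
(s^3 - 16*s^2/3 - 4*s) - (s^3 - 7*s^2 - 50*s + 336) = 5*s^2/3 + 46*s - 336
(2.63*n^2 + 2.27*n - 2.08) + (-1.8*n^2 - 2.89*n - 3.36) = 0.83*n^2 - 0.62*n - 5.44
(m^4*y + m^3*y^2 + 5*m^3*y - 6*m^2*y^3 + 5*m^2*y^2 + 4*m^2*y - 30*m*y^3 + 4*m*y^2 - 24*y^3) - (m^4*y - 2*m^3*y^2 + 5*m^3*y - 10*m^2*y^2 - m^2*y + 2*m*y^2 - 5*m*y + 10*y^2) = 3*m^3*y^2 - 6*m^2*y^3 + 15*m^2*y^2 + 5*m^2*y - 30*m*y^3 + 2*m*y^2 + 5*m*y - 24*y^3 - 10*y^2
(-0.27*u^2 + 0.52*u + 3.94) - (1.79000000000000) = -0.27*u^2 + 0.52*u + 2.15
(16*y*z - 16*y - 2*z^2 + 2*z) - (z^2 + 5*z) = 16*y*z - 16*y - 3*z^2 - 3*z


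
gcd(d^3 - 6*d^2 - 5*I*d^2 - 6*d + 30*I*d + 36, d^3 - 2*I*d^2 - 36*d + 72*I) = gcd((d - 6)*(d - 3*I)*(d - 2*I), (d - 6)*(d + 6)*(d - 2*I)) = d^2 + d*(-6 - 2*I) + 12*I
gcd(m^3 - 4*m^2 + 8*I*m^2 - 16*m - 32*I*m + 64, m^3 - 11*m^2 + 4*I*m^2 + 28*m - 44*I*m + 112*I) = m^2 + m*(-4 + 4*I) - 16*I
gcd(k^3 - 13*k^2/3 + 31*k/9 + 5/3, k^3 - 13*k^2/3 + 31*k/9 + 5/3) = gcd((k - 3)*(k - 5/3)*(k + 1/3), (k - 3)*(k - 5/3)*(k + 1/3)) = k^3 - 13*k^2/3 + 31*k/9 + 5/3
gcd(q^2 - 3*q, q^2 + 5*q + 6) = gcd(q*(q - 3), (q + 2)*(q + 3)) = 1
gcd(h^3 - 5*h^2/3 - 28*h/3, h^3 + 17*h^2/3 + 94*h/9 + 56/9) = h + 7/3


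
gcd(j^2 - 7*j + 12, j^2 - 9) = j - 3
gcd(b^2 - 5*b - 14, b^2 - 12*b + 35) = b - 7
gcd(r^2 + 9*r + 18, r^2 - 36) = r + 6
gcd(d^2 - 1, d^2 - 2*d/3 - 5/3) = d + 1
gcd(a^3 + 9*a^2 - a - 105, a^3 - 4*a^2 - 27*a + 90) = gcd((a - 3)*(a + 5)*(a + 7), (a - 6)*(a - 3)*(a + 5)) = a^2 + 2*a - 15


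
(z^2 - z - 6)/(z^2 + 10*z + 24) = (z^2 - z - 6)/(z^2 + 10*z + 24)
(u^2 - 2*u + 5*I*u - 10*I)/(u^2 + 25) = (u - 2)/(u - 5*I)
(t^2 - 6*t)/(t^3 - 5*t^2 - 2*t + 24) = t*(t - 6)/(t^3 - 5*t^2 - 2*t + 24)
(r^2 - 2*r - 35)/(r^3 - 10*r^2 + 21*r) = (r + 5)/(r*(r - 3))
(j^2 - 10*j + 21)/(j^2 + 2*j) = (j^2 - 10*j + 21)/(j*(j + 2))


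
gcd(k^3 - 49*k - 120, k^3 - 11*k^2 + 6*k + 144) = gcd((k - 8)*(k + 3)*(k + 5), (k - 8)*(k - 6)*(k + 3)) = k^2 - 5*k - 24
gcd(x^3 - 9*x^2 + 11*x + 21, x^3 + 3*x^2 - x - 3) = x + 1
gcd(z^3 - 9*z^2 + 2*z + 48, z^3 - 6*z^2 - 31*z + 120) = z^2 - 11*z + 24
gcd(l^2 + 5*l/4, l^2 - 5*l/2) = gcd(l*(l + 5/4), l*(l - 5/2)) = l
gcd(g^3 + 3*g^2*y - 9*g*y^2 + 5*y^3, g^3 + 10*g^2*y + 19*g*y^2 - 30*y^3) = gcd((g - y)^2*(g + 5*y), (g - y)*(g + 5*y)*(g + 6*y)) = -g^2 - 4*g*y + 5*y^2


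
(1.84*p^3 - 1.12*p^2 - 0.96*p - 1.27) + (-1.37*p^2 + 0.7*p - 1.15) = 1.84*p^3 - 2.49*p^2 - 0.26*p - 2.42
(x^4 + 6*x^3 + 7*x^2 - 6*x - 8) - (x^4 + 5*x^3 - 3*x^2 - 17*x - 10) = x^3 + 10*x^2 + 11*x + 2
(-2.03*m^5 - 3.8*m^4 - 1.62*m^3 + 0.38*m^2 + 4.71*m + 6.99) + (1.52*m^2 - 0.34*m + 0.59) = -2.03*m^5 - 3.8*m^4 - 1.62*m^3 + 1.9*m^2 + 4.37*m + 7.58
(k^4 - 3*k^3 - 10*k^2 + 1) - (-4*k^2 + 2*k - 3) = k^4 - 3*k^3 - 6*k^2 - 2*k + 4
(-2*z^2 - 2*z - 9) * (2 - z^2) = 2*z^4 + 2*z^3 + 5*z^2 - 4*z - 18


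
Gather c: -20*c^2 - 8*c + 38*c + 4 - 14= -20*c^2 + 30*c - 10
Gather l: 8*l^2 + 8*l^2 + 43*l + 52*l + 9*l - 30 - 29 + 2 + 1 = 16*l^2 + 104*l - 56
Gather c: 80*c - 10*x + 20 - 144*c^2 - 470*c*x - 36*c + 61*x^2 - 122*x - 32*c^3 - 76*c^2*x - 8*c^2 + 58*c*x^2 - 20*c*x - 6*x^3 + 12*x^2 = -32*c^3 + c^2*(-76*x - 152) + c*(58*x^2 - 490*x + 44) - 6*x^3 + 73*x^2 - 132*x + 20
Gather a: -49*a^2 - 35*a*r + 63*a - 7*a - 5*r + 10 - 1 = -49*a^2 + a*(56 - 35*r) - 5*r + 9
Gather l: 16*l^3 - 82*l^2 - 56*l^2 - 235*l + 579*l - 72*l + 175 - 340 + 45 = 16*l^3 - 138*l^2 + 272*l - 120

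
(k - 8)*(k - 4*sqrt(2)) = k^2 - 8*k - 4*sqrt(2)*k + 32*sqrt(2)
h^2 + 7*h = h*(h + 7)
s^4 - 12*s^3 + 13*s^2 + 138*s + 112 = (s - 8)*(s - 7)*(s + 1)*(s + 2)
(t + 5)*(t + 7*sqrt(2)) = t^2 + 5*t + 7*sqrt(2)*t + 35*sqrt(2)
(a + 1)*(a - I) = a^2 + a - I*a - I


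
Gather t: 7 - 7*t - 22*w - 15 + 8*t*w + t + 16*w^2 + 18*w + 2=t*(8*w - 6) + 16*w^2 - 4*w - 6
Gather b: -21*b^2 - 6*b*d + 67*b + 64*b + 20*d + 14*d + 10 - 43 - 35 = -21*b^2 + b*(131 - 6*d) + 34*d - 68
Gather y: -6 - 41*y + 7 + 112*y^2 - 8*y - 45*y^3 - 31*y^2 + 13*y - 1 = -45*y^3 + 81*y^2 - 36*y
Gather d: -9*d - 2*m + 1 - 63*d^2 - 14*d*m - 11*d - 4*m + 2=-63*d^2 + d*(-14*m - 20) - 6*m + 3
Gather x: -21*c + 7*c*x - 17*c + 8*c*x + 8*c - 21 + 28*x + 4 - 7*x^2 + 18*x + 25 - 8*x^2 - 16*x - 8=-30*c - 15*x^2 + x*(15*c + 30)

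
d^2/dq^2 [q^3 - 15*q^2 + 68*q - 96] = 6*q - 30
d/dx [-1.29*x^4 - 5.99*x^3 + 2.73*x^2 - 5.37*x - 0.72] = -5.16*x^3 - 17.97*x^2 + 5.46*x - 5.37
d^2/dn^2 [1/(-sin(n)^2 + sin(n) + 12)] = (-4*sin(n)^4 + 3*sin(n)^3 - 43*sin(n)^2 + 6*sin(n) + 26)/(sin(n) + cos(n)^2 + 11)^3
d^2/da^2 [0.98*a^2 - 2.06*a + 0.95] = 1.96000000000000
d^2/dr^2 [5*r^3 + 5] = 30*r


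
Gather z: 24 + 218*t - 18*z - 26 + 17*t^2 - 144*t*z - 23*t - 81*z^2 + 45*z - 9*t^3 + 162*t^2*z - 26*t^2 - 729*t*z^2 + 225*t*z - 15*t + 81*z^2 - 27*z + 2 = -9*t^3 - 9*t^2 - 729*t*z^2 + 180*t + z*(162*t^2 + 81*t)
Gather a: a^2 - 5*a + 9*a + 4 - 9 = a^2 + 4*a - 5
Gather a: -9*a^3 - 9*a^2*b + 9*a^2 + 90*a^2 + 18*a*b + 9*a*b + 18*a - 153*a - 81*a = -9*a^3 + a^2*(99 - 9*b) + a*(27*b - 216)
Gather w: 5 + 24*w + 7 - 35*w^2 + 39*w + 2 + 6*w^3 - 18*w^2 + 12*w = 6*w^3 - 53*w^2 + 75*w + 14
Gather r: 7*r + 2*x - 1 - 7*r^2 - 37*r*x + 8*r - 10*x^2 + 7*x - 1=-7*r^2 + r*(15 - 37*x) - 10*x^2 + 9*x - 2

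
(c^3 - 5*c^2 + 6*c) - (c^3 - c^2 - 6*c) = -4*c^2 + 12*c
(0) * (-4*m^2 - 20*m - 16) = 0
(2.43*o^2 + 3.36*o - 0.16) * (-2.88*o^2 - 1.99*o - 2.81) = -6.9984*o^4 - 14.5125*o^3 - 13.0539*o^2 - 9.1232*o + 0.4496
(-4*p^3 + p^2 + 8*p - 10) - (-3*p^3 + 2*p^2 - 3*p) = -p^3 - p^2 + 11*p - 10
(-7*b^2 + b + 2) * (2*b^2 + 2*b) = -14*b^4 - 12*b^3 + 6*b^2 + 4*b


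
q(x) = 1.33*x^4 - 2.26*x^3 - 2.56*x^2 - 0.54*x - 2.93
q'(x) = 5.32*x^3 - 6.78*x^2 - 5.12*x - 0.54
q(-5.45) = 1463.20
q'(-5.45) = -1035.21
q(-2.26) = 46.00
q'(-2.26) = -85.01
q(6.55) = 1696.65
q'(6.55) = 1170.03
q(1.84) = -11.42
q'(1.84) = 0.23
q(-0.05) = -2.91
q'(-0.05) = -0.30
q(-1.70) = 12.80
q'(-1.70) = -37.57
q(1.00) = -6.96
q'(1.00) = -7.12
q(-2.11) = 34.40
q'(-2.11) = -69.90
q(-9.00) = 10168.24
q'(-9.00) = -4381.92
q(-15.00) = 74387.92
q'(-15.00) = -19404.24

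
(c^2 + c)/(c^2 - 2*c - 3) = c/(c - 3)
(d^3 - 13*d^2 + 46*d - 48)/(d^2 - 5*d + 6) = d - 8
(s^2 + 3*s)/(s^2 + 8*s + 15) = s/(s + 5)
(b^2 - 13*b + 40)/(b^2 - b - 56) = (b - 5)/(b + 7)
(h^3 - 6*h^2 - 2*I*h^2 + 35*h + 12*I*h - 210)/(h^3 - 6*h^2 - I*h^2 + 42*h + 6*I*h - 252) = (h + 5*I)/(h + 6*I)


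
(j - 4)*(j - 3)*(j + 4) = j^3 - 3*j^2 - 16*j + 48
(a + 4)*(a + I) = a^2 + 4*a + I*a + 4*I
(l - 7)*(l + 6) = l^2 - l - 42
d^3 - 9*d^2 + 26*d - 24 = (d - 4)*(d - 3)*(d - 2)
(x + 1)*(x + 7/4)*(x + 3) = x^3 + 23*x^2/4 + 10*x + 21/4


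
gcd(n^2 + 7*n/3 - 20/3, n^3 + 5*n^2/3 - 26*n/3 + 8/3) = n + 4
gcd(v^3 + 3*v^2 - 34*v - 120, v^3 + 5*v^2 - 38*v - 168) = v^2 - 2*v - 24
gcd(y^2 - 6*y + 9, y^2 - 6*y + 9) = y^2 - 6*y + 9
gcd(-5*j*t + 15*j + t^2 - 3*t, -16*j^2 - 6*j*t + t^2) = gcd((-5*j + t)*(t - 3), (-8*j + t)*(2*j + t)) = 1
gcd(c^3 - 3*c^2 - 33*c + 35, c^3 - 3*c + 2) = c - 1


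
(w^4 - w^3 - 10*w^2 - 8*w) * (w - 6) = w^5 - 7*w^4 - 4*w^3 + 52*w^2 + 48*w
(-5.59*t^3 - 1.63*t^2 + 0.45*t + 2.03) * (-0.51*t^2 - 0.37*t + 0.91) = 2.8509*t^5 + 2.8996*t^4 - 4.7133*t^3 - 2.6851*t^2 - 0.3416*t + 1.8473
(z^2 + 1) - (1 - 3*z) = z^2 + 3*z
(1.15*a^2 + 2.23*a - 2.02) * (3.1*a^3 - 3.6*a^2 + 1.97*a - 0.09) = 3.565*a^5 + 2.773*a^4 - 12.0245*a^3 + 11.5616*a^2 - 4.1801*a + 0.1818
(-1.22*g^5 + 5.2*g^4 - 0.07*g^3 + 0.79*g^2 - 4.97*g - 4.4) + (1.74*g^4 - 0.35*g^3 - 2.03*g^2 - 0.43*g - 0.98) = -1.22*g^5 + 6.94*g^4 - 0.42*g^3 - 1.24*g^2 - 5.4*g - 5.38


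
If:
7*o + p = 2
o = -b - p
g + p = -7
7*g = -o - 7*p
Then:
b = 292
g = 334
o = 49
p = -341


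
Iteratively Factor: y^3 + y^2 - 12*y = (y - 3)*(y^2 + 4*y) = (y - 3)*(y + 4)*(y)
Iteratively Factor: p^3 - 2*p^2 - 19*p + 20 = (p - 5)*(p^2 + 3*p - 4) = (p - 5)*(p + 4)*(p - 1)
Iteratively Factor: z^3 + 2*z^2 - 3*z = (z)*(z^2 + 2*z - 3) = z*(z + 3)*(z - 1)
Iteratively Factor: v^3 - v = (v)*(v^2 - 1) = v*(v - 1)*(v + 1)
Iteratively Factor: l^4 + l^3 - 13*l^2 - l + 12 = (l + 1)*(l^3 - 13*l + 12) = (l - 3)*(l + 1)*(l^2 + 3*l - 4) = (l - 3)*(l - 1)*(l + 1)*(l + 4)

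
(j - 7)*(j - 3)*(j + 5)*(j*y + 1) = j^4*y - 5*j^3*y + j^3 - 29*j^2*y - 5*j^2 + 105*j*y - 29*j + 105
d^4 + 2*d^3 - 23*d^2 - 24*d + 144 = (d - 3)^2*(d + 4)^2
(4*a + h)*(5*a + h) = 20*a^2 + 9*a*h + h^2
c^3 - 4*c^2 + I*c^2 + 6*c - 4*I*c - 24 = (c - 4)*(c - 2*I)*(c + 3*I)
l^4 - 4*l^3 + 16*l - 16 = (l - 2)^3*(l + 2)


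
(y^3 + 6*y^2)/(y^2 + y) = y*(y + 6)/(y + 1)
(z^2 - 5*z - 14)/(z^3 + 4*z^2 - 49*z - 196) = (z + 2)/(z^2 + 11*z + 28)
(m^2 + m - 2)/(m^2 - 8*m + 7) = (m + 2)/(m - 7)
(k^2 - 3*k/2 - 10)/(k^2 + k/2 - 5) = (k - 4)/(k - 2)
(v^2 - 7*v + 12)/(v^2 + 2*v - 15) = (v - 4)/(v + 5)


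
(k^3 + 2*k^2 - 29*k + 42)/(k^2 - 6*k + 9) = (k^2 + 5*k - 14)/(k - 3)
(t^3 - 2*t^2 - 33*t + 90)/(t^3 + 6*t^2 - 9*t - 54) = (t - 5)/(t + 3)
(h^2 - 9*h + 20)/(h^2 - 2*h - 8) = (h - 5)/(h + 2)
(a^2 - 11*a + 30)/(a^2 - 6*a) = (a - 5)/a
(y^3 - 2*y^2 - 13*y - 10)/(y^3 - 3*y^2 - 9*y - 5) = (y + 2)/(y + 1)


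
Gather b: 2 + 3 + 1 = 6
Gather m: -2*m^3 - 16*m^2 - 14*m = -2*m^3 - 16*m^2 - 14*m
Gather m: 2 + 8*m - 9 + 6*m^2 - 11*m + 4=6*m^2 - 3*m - 3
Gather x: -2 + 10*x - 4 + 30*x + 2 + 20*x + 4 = 60*x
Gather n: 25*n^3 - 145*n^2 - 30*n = 25*n^3 - 145*n^2 - 30*n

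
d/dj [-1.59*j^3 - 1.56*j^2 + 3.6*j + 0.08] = -4.77*j^2 - 3.12*j + 3.6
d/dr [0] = 0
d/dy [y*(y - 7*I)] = 2*y - 7*I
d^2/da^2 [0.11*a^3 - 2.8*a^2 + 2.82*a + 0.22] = 0.66*a - 5.6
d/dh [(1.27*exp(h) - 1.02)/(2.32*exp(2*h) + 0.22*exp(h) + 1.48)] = (-2.9464*exp(2*h) + 4.7328*exp(h) + 2.104)*exp(h)/(5.3824*exp(4*h) + 1.0208*exp(3*h) + 6.9156*exp(2*h) + 0.6512*exp(h) + 2.1904)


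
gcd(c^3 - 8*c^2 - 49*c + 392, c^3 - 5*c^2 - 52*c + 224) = c^2 - c - 56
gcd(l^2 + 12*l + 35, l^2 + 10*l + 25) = l + 5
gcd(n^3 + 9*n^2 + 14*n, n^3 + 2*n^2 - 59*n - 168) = n + 7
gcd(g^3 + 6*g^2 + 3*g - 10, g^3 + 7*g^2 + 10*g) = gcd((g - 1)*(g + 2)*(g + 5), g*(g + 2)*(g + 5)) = g^2 + 7*g + 10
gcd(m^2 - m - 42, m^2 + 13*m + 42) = m + 6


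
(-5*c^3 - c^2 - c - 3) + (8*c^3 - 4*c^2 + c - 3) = 3*c^3 - 5*c^2 - 6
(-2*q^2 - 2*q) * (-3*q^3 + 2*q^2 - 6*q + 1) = 6*q^5 + 2*q^4 + 8*q^3 + 10*q^2 - 2*q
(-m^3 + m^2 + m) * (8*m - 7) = -8*m^4 + 15*m^3 + m^2 - 7*m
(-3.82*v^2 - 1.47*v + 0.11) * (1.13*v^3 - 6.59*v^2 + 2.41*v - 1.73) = -4.3166*v^5 + 23.5127*v^4 + 0.605399999999999*v^3 + 2.341*v^2 + 2.8082*v - 0.1903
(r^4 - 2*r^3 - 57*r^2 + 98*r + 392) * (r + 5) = r^5 + 3*r^4 - 67*r^3 - 187*r^2 + 882*r + 1960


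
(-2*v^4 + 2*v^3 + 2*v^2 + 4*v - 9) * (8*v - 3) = -16*v^5 + 22*v^4 + 10*v^3 + 26*v^2 - 84*v + 27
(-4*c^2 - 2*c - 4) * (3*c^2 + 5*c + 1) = -12*c^4 - 26*c^3 - 26*c^2 - 22*c - 4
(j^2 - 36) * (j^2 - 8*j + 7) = j^4 - 8*j^3 - 29*j^2 + 288*j - 252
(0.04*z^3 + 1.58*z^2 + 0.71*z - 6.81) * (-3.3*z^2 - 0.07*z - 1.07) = -0.132*z^5 - 5.2168*z^4 - 2.4964*z^3 + 20.7327*z^2 - 0.283*z + 7.2867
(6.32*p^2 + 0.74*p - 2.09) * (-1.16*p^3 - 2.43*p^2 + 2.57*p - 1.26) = -7.3312*p^5 - 16.216*p^4 + 16.8686*p^3 - 0.982700000000001*p^2 - 6.3037*p + 2.6334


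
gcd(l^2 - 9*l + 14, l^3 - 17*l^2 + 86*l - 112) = l^2 - 9*l + 14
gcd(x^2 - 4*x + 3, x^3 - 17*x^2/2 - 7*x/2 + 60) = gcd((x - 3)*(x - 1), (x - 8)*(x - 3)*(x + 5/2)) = x - 3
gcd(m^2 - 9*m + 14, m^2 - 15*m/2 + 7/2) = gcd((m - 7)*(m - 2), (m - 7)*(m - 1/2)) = m - 7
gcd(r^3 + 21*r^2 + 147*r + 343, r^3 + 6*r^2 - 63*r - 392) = r^2 + 14*r + 49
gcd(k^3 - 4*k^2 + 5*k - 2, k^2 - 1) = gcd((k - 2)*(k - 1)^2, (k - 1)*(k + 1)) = k - 1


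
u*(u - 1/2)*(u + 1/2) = u^3 - u/4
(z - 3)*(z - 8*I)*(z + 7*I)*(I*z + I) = I*z^4 + z^3 - 2*I*z^3 - 2*z^2 + 53*I*z^2 - 3*z - 112*I*z - 168*I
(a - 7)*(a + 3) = a^2 - 4*a - 21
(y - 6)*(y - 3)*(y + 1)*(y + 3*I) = y^4 - 8*y^3 + 3*I*y^3 + 9*y^2 - 24*I*y^2 + 18*y + 27*I*y + 54*I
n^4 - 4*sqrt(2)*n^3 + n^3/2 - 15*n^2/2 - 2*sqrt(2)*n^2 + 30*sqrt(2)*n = n*(n - 5/2)*(n + 3)*(n - 4*sqrt(2))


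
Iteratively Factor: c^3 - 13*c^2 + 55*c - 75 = (c - 3)*(c^2 - 10*c + 25) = (c - 5)*(c - 3)*(c - 5)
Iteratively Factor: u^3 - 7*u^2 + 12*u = (u - 3)*(u^2 - 4*u) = u*(u - 3)*(u - 4)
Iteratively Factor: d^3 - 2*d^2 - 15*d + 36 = (d - 3)*(d^2 + d - 12) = (d - 3)^2*(d + 4)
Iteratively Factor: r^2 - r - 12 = (r + 3)*(r - 4)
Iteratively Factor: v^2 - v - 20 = (v + 4)*(v - 5)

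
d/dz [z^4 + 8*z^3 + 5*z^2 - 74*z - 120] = 4*z^3 + 24*z^2 + 10*z - 74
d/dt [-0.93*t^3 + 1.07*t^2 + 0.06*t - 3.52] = -2.79*t^2 + 2.14*t + 0.06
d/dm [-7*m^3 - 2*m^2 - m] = -21*m^2 - 4*m - 1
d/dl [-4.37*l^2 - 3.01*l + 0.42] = -8.74*l - 3.01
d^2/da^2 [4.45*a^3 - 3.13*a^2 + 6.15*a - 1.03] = 26.7*a - 6.26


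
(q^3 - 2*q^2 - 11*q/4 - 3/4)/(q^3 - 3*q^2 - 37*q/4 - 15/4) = (2*q^2 - 5*q - 3)/(2*q^2 - 7*q - 15)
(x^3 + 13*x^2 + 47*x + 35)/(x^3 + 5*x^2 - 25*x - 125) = (x^2 + 8*x + 7)/(x^2 - 25)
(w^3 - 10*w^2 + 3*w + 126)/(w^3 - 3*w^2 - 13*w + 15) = (w^2 - 13*w + 42)/(w^2 - 6*w + 5)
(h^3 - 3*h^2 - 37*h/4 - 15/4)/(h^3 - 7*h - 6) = (-4*h^3 + 12*h^2 + 37*h + 15)/(4*(-h^3 + 7*h + 6))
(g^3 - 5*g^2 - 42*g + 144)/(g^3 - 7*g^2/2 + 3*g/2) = 2*(g^2 - 2*g - 48)/(g*(2*g - 1))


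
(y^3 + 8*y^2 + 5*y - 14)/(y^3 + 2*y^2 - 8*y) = (y^3 + 8*y^2 + 5*y - 14)/(y*(y^2 + 2*y - 8))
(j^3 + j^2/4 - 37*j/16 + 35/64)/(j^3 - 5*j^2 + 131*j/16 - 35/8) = (16*j^2 + 24*j - 7)/(4*(4*j^2 - 15*j + 14))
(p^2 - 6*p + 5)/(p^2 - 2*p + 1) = (p - 5)/(p - 1)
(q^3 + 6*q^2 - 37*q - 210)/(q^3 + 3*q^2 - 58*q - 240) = (q^2 + q - 42)/(q^2 - 2*q - 48)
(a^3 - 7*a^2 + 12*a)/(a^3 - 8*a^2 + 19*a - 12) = a/(a - 1)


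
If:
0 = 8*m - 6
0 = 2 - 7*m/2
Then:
No Solution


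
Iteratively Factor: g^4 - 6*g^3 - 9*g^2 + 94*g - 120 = (g + 4)*(g^3 - 10*g^2 + 31*g - 30) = (g - 3)*(g + 4)*(g^2 - 7*g + 10) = (g - 3)*(g - 2)*(g + 4)*(g - 5)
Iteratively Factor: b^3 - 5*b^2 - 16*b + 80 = (b + 4)*(b^2 - 9*b + 20) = (b - 4)*(b + 4)*(b - 5)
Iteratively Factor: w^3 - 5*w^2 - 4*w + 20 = (w - 5)*(w^2 - 4) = (w - 5)*(w + 2)*(w - 2)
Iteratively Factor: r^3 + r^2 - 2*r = (r - 1)*(r^2 + 2*r) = (r - 1)*(r + 2)*(r)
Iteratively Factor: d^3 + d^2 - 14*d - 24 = (d + 2)*(d^2 - d - 12) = (d - 4)*(d + 2)*(d + 3)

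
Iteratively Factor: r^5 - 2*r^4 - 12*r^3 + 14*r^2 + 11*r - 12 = (r - 1)*(r^4 - r^3 - 13*r^2 + r + 12) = (r - 1)^2*(r^3 - 13*r - 12) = (r - 1)^2*(r + 1)*(r^2 - r - 12) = (r - 4)*(r - 1)^2*(r + 1)*(r + 3)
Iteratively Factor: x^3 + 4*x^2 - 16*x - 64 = (x + 4)*(x^2 - 16) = (x - 4)*(x + 4)*(x + 4)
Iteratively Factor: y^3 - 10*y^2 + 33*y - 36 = (y - 4)*(y^2 - 6*y + 9) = (y - 4)*(y - 3)*(y - 3)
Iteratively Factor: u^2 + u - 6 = (u - 2)*(u + 3)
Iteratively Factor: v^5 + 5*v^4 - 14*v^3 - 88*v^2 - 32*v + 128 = (v - 4)*(v^4 + 9*v^3 + 22*v^2 - 32) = (v - 4)*(v - 1)*(v^3 + 10*v^2 + 32*v + 32) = (v - 4)*(v - 1)*(v + 4)*(v^2 + 6*v + 8) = (v - 4)*(v - 1)*(v + 4)^2*(v + 2)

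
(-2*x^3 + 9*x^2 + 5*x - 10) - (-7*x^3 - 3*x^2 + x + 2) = 5*x^3 + 12*x^2 + 4*x - 12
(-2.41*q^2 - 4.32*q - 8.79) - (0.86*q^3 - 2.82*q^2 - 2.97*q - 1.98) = -0.86*q^3 + 0.41*q^2 - 1.35*q - 6.81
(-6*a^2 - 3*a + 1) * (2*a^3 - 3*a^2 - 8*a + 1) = -12*a^5 + 12*a^4 + 59*a^3 + 15*a^2 - 11*a + 1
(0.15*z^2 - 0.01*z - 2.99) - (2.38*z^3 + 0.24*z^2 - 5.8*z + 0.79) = -2.38*z^3 - 0.09*z^2 + 5.79*z - 3.78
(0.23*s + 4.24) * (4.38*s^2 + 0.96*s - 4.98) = 1.0074*s^3 + 18.792*s^2 + 2.925*s - 21.1152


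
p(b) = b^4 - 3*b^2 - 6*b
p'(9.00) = 2856.00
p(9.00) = 6264.00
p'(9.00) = 2856.00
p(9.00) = 6264.00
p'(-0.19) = -4.89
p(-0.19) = 1.03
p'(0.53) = -8.58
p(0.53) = -3.94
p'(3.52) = 147.34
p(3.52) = 95.23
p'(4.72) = 386.30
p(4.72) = 401.17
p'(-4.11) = -259.05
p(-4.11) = 259.33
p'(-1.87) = -20.94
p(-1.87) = 12.96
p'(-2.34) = -43.21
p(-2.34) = 27.60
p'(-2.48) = -52.13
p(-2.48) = 34.26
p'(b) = 4*b^3 - 6*b - 6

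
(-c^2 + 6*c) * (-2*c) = 2*c^3 - 12*c^2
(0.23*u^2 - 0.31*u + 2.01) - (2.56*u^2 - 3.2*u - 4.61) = -2.33*u^2 + 2.89*u + 6.62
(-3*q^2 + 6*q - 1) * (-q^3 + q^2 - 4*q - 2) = 3*q^5 - 9*q^4 + 19*q^3 - 19*q^2 - 8*q + 2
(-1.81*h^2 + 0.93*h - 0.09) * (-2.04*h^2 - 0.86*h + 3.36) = 3.6924*h^4 - 0.3406*h^3 - 6.6978*h^2 + 3.2022*h - 0.3024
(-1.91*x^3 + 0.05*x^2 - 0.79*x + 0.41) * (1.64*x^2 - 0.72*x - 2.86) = -3.1324*x^5 + 1.4572*x^4 + 4.131*x^3 + 1.0982*x^2 + 1.9642*x - 1.1726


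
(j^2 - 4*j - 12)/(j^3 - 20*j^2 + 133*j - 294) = (j + 2)/(j^2 - 14*j + 49)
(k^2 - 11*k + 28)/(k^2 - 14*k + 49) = (k - 4)/(k - 7)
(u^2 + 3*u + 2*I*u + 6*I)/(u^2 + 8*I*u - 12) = (u + 3)/(u + 6*I)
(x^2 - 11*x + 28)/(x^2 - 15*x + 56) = (x - 4)/(x - 8)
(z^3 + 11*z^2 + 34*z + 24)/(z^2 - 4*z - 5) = (z^2 + 10*z + 24)/(z - 5)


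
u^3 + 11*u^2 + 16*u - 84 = (u - 2)*(u + 6)*(u + 7)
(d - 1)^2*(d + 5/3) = d^3 - d^2/3 - 7*d/3 + 5/3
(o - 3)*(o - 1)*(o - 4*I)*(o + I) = o^4 - 4*o^3 - 3*I*o^3 + 7*o^2 + 12*I*o^2 - 16*o - 9*I*o + 12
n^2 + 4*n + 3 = (n + 1)*(n + 3)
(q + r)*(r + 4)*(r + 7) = q*r^2 + 11*q*r + 28*q + r^3 + 11*r^2 + 28*r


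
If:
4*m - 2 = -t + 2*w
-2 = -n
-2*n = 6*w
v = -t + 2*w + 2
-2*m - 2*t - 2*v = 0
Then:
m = -2/3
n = 2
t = 10/3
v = -8/3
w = -2/3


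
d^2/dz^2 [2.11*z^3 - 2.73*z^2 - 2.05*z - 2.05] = 12.66*z - 5.46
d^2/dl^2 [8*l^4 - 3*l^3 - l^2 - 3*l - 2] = 96*l^2 - 18*l - 2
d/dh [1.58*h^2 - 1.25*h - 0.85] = 3.16*h - 1.25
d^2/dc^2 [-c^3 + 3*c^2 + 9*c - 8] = 6 - 6*c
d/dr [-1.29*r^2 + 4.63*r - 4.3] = 4.63 - 2.58*r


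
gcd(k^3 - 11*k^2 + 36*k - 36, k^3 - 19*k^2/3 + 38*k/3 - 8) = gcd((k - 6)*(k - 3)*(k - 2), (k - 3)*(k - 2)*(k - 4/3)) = k^2 - 5*k + 6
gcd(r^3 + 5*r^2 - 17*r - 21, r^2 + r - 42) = r + 7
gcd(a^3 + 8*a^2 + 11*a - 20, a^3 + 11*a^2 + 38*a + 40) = a^2 + 9*a + 20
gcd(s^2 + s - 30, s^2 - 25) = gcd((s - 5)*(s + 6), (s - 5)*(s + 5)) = s - 5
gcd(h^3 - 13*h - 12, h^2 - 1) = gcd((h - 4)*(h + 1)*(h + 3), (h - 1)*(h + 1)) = h + 1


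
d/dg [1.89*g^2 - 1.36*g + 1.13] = 3.78*g - 1.36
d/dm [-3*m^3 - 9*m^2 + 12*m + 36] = -9*m^2 - 18*m + 12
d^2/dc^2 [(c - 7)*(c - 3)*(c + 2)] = 6*c - 16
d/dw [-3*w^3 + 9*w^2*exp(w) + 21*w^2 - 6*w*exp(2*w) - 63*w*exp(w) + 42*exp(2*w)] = 9*w^2*exp(w) - 9*w^2 - 12*w*exp(2*w) - 45*w*exp(w) + 42*w + 78*exp(2*w) - 63*exp(w)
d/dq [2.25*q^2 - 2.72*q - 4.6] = 4.5*q - 2.72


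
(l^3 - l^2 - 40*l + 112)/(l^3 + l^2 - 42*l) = (l^2 - 8*l + 16)/(l*(l - 6))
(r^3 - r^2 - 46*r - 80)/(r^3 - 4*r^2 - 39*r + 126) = (r^3 - r^2 - 46*r - 80)/(r^3 - 4*r^2 - 39*r + 126)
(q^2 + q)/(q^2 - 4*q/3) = 3*(q + 1)/(3*q - 4)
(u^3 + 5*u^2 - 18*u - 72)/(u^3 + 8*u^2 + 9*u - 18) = (u - 4)/(u - 1)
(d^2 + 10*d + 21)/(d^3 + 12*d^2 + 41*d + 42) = 1/(d + 2)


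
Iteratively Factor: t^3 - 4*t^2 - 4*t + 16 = (t + 2)*(t^2 - 6*t + 8) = (t - 4)*(t + 2)*(t - 2)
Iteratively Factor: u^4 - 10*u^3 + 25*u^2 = (u)*(u^3 - 10*u^2 + 25*u) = u^2*(u^2 - 10*u + 25) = u^2*(u - 5)*(u - 5)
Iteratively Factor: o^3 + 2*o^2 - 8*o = (o + 4)*(o^2 - 2*o) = (o - 2)*(o + 4)*(o)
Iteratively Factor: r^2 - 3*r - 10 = (r - 5)*(r + 2)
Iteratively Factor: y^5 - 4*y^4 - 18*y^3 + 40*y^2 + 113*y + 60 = (y - 5)*(y^4 + y^3 - 13*y^2 - 25*y - 12) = (y - 5)*(y + 1)*(y^3 - 13*y - 12) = (y - 5)*(y + 1)*(y + 3)*(y^2 - 3*y - 4) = (y - 5)*(y - 4)*(y + 1)*(y + 3)*(y + 1)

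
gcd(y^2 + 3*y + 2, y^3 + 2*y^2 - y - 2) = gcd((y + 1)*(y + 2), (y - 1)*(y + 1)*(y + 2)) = y^2 + 3*y + 2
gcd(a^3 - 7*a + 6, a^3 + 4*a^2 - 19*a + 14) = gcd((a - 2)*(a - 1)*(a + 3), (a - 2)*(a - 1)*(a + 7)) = a^2 - 3*a + 2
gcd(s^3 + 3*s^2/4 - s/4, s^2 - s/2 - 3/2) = s + 1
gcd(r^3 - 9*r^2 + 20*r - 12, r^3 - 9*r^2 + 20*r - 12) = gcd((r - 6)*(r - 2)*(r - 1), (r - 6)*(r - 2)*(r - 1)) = r^3 - 9*r^2 + 20*r - 12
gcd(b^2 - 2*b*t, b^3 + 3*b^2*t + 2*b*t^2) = b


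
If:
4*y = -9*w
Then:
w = -4*y/9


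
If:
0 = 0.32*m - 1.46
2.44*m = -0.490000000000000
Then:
No Solution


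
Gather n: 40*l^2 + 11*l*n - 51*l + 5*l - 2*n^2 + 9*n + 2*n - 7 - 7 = 40*l^2 - 46*l - 2*n^2 + n*(11*l + 11) - 14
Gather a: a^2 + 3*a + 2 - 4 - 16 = a^2 + 3*a - 18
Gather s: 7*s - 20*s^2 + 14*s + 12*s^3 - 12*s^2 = 12*s^3 - 32*s^2 + 21*s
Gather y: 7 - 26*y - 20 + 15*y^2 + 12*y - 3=15*y^2 - 14*y - 16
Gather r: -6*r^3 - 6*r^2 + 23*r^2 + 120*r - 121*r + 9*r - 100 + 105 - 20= -6*r^3 + 17*r^2 + 8*r - 15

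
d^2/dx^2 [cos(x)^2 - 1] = -2*cos(2*x)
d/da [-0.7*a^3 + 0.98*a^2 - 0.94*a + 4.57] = -2.1*a^2 + 1.96*a - 0.94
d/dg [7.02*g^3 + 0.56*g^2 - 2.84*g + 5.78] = 21.06*g^2 + 1.12*g - 2.84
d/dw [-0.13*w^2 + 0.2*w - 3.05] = 0.2 - 0.26*w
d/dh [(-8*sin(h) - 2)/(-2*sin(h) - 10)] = 19*cos(h)/(sin(h) + 5)^2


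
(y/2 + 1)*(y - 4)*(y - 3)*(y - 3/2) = y^4/2 - 13*y^3/4 + 11*y^2/4 + 27*y/2 - 18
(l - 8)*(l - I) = l^2 - 8*l - I*l + 8*I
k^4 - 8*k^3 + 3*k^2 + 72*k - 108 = (k - 6)*(k - 3)*(k - 2)*(k + 3)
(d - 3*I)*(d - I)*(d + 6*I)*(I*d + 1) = I*d^4 - d^3 + 23*I*d^2 + 39*d - 18*I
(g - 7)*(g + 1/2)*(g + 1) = g^3 - 11*g^2/2 - 10*g - 7/2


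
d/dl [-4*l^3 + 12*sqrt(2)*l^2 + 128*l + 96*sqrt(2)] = -12*l^2 + 24*sqrt(2)*l + 128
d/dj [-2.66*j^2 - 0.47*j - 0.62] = -5.32*j - 0.47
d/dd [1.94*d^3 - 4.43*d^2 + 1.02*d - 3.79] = 5.82*d^2 - 8.86*d + 1.02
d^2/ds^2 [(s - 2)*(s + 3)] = 2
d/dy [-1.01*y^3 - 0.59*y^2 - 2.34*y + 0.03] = -3.03*y^2 - 1.18*y - 2.34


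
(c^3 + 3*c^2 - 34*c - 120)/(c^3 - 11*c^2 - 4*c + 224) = (c^2 - c - 30)/(c^2 - 15*c + 56)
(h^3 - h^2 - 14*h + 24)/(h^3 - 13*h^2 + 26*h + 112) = (h^3 - h^2 - 14*h + 24)/(h^3 - 13*h^2 + 26*h + 112)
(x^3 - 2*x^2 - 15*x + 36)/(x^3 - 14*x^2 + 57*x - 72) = (x + 4)/(x - 8)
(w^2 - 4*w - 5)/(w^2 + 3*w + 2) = (w - 5)/(w + 2)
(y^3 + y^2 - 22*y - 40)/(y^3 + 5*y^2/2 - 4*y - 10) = 2*(y^2 - y - 20)/(2*y^2 + y - 10)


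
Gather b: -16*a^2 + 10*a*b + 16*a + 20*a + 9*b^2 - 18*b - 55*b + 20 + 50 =-16*a^2 + 36*a + 9*b^2 + b*(10*a - 73) + 70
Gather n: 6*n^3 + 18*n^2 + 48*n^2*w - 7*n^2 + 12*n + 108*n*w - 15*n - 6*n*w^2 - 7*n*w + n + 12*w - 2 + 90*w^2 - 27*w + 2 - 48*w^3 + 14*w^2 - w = 6*n^3 + n^2*(48*w + 11) + n*(-6*w^2 + 101*w - 2) - 48*w^3 + 104*w^2 - 16*w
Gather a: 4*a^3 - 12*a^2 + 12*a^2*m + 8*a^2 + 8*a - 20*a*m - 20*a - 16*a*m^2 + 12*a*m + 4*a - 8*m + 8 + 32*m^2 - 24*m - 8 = 4*a^3 + a^2*(12*m - 4) + a*(-16*m^2 - 8*m - 8) + 32*m^2 - 32*m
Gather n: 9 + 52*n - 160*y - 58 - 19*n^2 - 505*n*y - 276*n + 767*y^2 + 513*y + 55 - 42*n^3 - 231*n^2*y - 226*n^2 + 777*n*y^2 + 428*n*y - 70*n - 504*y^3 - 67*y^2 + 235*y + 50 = -42*n^3 + n^2*(-231*y - 245) + n*(777*y^2 - 77*y - 294) - 504*y^3 + 700*y^2 + 588*y + 56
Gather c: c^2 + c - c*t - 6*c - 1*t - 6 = c^2 + c*(-t - 5) - t - 6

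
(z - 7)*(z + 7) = z^2 - 49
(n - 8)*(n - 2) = n^2 - 10*n + 16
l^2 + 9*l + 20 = (l + 4)*(l + 5)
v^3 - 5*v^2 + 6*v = v*(v - 3)*(v - 2)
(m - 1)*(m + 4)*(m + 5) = m^3 + 8*m^2 + 11*m - 20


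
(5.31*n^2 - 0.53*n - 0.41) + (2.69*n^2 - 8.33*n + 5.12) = 8.0*n^2 - 8.86*n + 4.71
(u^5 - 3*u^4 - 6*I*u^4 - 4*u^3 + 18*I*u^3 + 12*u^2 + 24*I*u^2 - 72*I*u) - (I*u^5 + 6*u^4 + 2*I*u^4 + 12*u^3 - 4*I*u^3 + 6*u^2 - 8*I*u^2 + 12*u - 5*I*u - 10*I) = u^5 - I*u^5 - 9*u^4 - 8*I*u^4 - 16*u^3 + 22*I*u^3 + 6*u^2 + 32*I*u^2 - 12*u - 67*I*u + 10*I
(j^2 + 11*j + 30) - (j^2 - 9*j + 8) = 20*j + 22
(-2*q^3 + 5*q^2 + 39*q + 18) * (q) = -2*q^4 + 5*q^3 + 39*q^2 + 18*q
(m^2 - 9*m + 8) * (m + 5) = m^3 - 4*m^2 - 37*m + 40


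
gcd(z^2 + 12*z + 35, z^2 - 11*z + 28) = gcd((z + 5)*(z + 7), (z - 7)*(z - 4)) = 1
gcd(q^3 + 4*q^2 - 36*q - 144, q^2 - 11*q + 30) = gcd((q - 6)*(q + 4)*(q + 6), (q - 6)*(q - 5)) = q - 6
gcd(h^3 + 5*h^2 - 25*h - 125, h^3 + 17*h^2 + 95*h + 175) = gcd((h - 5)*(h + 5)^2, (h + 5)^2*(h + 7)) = h^2 + 10*h + 25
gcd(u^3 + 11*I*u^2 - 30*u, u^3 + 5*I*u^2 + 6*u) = u^2 + 6*I*u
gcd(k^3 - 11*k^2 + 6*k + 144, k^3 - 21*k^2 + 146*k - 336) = k^2 - 14*k + 48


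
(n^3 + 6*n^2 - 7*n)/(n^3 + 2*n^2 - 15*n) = (n^2 + 6*n - 7)/(n^2 + 2*n - 15)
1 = 1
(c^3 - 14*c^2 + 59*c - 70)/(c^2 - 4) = (c^2 - 12*c + 35)/(c + 2)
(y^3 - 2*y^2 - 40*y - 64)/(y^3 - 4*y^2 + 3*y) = (y^3 - 2*y^2 - 40*y - 64)/(y*(y^2 - 4*y + 3))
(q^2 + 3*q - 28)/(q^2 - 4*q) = (q + 7)/q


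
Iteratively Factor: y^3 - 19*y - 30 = (y + 2)*(y^2 - 2*y - 15) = (y + 2)*(y + 3)*(y - 5)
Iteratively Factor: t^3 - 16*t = (t + 4)*(t^2 - 4*t) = t*(t + 4)*(t - 4)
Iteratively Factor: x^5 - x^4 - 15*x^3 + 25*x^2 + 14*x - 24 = (x - 3)*(x^4 + 2*x^3 - 9*x^2 - 2*x + 8) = (x - 3)*(x - 2)*(x^3 + 4*x^2 - x - 4) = (x - 3)*(x - 2)*(x - 1)*(x^2 + 5*x + 4) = (x - 3)*(x - 2)*(x - 1)*(x + 4)*(x + 1)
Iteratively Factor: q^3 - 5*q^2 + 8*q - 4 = (q - 1)*(q^2 - 4*q + 4) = (q - 2)*(q - 1)*(q - 2)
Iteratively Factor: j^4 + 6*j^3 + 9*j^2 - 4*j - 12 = (j + 2)*(j^3 + 4*j^2 + j - 6) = (j - 1)*(j + 2)*(j^2 + 5*j + 6) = (j - 1)*(j + 2)^2*(j + 3)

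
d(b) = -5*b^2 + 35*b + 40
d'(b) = 35 - 10*b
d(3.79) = 100.83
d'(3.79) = -2.90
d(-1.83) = -40.79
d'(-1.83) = 53.30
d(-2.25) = -64.06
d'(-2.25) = 57.50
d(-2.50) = -78.75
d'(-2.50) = 60.00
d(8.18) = -8.26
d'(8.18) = -46.80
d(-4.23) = -197.51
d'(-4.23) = 77.30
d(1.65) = 84.14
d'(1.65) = 18.50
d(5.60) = 79.20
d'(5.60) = -21.00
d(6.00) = 70.00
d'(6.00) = -25.00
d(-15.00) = -1610.00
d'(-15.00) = 185.00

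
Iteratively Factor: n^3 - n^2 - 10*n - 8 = (n - 4)*(n^2 + 3*n + 2) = (n - 4)*(n + 2)*(n + 1)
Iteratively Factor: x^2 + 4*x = (x)*(x + 4)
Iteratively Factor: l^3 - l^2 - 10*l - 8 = (l + 1)*(l^2 - 2*l - 8) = (l + 1)*(l + 2)*(l - 4)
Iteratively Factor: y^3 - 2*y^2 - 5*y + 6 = (y - 3)*(y^2 + y - 2) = (y - 3)*(y + 2)*(y - 1)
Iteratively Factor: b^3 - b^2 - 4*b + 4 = (b + 2)*(b^2 - 3*b + 2) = (b - 1)*(b + 2)*(b - 2)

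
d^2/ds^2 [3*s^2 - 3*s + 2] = 6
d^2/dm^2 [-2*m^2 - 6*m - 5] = -4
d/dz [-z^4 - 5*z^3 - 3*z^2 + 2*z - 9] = -4*z^3 - 15*z^2 - 6*z + 2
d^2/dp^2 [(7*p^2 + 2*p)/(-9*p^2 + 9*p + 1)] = 2*(-729*p^3 - 189*p^2 - 54*p + 11)/(729*p^6 - 2187*p^5 + 1944*p^4 - 243*p^3 - 216*p^2 - 27*p - 1)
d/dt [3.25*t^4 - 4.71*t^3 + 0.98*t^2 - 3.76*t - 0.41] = 13.0*t^3 - 14.13*t^2 + 1.96*t - 3.76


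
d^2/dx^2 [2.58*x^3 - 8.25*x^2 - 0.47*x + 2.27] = 15.48*x - 16.5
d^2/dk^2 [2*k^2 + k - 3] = 4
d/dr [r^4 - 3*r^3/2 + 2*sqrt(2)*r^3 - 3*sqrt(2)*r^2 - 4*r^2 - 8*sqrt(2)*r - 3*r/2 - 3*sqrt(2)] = 4*r^3 - 9*r^2/2 + 6*sqrt(2)*r^2 - 6*sqrt(2)*r - 8*r - 8*sqrt(2) - 3/2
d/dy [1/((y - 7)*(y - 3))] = 2*(5 - y)/(y^4 - 20*y^3 + 142*y^2 - 420*y + 441)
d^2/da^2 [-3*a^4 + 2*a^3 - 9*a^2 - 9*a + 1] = -36*a^2 + 12*a - 18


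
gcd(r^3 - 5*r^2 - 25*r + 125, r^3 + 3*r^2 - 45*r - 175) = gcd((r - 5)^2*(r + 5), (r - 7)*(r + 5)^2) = r + 5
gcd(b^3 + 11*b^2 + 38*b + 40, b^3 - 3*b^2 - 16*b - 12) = b + 2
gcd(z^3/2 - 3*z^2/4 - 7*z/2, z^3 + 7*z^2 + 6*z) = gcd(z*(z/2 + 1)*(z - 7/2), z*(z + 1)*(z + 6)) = z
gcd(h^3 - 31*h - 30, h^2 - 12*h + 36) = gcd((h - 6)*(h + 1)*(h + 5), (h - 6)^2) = h - 6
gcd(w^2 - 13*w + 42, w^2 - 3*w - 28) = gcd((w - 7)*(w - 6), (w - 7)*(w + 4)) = w - 7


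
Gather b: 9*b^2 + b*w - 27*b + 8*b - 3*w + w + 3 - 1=9*b^2 + b*(w - 19) - 2*w + 2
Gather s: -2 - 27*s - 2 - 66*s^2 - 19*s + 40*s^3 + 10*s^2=40*s^3 - 56*s^2 - 46*s - 4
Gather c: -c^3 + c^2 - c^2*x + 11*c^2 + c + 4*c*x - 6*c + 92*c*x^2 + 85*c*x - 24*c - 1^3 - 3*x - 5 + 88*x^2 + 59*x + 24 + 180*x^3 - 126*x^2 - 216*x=-c^3 + c^2*(12 - x) + c*(92*x^2 + 89*x - 29) + 180*x^3 - 38*x^2 - 160*x + 18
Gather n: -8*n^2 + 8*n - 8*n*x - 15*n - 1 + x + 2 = -8*n^2 + n*(-8*x - 7) + x + 1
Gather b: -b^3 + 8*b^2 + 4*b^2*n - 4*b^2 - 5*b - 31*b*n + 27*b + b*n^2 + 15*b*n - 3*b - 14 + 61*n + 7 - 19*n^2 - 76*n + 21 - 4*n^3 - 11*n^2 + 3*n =-b^3 + b^2*(4*n + 4) + b*(n^2 - 16*n + 19) - 4*n^3 - 30*n^2 - 12*n + 14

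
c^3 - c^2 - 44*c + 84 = (c - 6)*(c - 2)*(c + 7)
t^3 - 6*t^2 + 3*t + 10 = (t - 5)*(t - 2)*(t + 1)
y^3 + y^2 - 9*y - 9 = (y - 3)*(y + 1)*(y + 3)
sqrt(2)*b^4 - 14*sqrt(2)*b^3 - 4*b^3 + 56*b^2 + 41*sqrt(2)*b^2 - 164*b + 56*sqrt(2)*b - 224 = (b - 8)*(b - 7)*(b - 2*sqrt(2))*(sqrt(2)*b + sqrt(2))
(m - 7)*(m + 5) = m^2 - 2*m - 35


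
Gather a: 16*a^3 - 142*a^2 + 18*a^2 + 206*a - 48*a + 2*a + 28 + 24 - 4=16*a^3 - 124*a^2 + 160*a + 48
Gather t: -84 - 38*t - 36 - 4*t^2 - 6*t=-4*t^2 - 44*t - 120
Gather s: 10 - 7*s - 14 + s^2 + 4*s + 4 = s^2 - 3*s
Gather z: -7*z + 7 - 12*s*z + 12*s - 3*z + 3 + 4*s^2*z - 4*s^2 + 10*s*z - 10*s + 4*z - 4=-4*s^2 + 2*s + z*(4*s^2 - 2*s - 6) + 6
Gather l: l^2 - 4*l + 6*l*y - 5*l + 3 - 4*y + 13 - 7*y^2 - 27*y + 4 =l^2 + l*(6*y - 9) - 7*y^2 - 31*y + 20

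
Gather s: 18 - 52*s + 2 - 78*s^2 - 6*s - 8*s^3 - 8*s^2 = -8*s^3 - 86*s^2 - 58*s + 20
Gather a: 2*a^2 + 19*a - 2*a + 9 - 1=2*a^2 + 17*a + 8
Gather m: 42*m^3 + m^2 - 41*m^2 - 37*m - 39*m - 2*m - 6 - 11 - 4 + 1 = 42*m^3 - 40*m^2 - 78*m - 20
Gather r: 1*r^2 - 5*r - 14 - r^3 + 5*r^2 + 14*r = -r^3 + 6*r^2 + 9*r - 14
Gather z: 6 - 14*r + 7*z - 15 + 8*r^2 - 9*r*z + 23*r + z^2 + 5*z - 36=8*r^2 + 9*r + z^2 + z*(12 - 9*r) - 45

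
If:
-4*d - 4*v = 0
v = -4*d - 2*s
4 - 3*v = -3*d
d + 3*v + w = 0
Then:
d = -2/3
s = 1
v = 2/3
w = -4/3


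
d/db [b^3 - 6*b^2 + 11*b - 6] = 3*b^2 - 12*b + 11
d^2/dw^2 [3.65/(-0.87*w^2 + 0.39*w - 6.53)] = (5.52537*w^2 - 2.47689*w - 3.65*(1.74*w - 0.39)*(3.48*w - 0.78) + 41.47203)/(0.87*w^2 - 0.39*w + 6.53)^3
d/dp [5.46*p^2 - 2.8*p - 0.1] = 10.92*p - 2.8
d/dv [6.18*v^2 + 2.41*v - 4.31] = 12.36*v + 2.41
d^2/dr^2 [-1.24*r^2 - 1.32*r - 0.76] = -2.48000000000000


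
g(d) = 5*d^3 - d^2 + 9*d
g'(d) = 15*d^2 - 2*d + 9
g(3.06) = 161.44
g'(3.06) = 143.33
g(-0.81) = -10.60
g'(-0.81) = 20.46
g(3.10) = 167.24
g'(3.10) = 146.95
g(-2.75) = -136.30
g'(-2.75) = 127.94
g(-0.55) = -6.08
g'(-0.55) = 14.64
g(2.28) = 74.58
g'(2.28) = 82.42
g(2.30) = 76.24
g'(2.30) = 83.75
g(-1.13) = -18.66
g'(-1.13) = 30.41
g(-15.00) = -17235.00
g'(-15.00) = 3414.00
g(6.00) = 1098.00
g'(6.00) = 537.00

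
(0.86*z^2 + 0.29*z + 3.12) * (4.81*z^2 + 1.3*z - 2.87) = 4.1366*z^4 + 2.5129*z^3 + 12.916*z^2 + 3.2237*z - 8.9544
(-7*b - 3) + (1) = -7*b - 2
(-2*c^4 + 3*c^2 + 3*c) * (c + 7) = -2*c^5 - 14*c^4 + 3*c^3 + 24*c^2 + 21*c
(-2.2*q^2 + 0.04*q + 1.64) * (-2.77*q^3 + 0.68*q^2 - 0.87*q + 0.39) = 6.094*q^5 - 1.6068*q^4 - 2.6016*q^3 + 0.2224*q^2 - 1.4112*q + 0.6396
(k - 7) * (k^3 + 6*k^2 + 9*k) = k^4 - k^3 - 33*k^2 - 63*k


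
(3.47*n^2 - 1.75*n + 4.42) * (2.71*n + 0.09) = 9.4037*n^3 - 4.4302*n^2 + 11.8207*n + 0.3978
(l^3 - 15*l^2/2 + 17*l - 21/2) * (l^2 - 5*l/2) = l^5 - 10*l^4 + 143*l^3/4 - 53*l^2 + 105*l/4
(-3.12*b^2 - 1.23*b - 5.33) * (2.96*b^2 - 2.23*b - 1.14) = -9.2352*b^4 + 3.3168*b^3 - 9.4771*b^2 + 13.2881*b + 6.0762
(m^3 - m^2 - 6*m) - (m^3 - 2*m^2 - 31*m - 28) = m^2 + 25*m + 28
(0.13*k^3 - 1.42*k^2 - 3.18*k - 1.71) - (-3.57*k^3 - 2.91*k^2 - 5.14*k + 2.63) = 3.7*k^3 + 1.49*k^2 + 1.96*k - 4.34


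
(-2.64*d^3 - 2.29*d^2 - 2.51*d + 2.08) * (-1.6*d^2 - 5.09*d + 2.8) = 4.224*d^5 + 17.1016*d^4 + 8.2801*d^3 + 3.0359*d^2 - 17.6152*d + 5.824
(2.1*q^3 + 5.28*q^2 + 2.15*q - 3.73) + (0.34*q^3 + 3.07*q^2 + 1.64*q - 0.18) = 2.44*q^3 + 8.35*q^2 + 3.79*q - 3.91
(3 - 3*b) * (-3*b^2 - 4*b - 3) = 9*b^3 + 3*b^2 - 3*b - 9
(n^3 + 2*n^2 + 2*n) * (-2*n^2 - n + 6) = -2*n^5 - 5*n^4 + 10*n^2 + 12*n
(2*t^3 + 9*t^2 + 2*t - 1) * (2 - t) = -2*t^4 - 5*t^3 + 16*t^2 + 5*t - 2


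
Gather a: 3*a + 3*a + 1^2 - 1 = 6*a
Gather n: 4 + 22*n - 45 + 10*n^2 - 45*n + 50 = 10*n^2 - 23*n + 9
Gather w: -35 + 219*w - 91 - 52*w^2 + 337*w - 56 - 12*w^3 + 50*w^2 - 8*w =-12*w^3 - 2*w^2 + 548*w - 182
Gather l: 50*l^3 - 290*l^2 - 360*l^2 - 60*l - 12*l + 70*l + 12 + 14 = 50*l^3 - 650*l^2 - 2*l + 26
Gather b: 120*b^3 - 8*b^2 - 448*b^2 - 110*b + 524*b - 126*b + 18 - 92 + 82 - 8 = 120*b^3 - 456*b^2 + 288*b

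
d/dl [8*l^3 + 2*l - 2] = 24*l^2 + 2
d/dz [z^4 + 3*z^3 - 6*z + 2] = 4*z^3 + 9*z^2 - 6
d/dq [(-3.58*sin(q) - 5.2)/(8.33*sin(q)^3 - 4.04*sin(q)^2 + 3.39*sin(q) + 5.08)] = (59.6428*sin(q)^3 + 115.4848*sin(q)^2 - 42.016*sin(q) - 0.558399999999999)*cos(q)/(69.3889*sin(q)^6 - 67.3064*sin(q)^5 + 72.799*sin(q)^4 + 57.2416*sin(q)^3 - 29.5543*sin(q)^2 + 34.4424*sin(q) + 25.8064)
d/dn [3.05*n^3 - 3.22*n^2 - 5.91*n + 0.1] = 9.15*n^2 - 6.44*n - 5.91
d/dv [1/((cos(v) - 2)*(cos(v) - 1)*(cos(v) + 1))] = (-3 - 4*cos(v)/sin(v)^2 + 2/sin(v)^2)/((cos(v) - 2)^2*sin(v))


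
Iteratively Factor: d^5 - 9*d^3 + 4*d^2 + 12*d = (d + 3)*(d^4 - 3*d^3 + 4*d) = (d - 2)*(d + 3)*(d^3 - d^2 - 2*d) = (d - 2)*(d + 1)*(d + 3)*(d^2 - 2*d) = (d - 2)^2*(d + 1)*(d + 3)*(d)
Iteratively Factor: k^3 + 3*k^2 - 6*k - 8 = (k + 4)*(k^2 - k - 2) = (k + 1)*(k + 4)*(k - 2)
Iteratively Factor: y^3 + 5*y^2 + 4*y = (y + 1)*(y^2 + 4*y) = (y + 1)*(y + 4)*(y)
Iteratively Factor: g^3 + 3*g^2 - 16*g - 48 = (g + 3)*(g^2 - 16) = (g + 3)*(g + 4)*(g - 4)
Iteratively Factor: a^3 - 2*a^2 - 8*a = (a + 2)*(a^2 - 4*a) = a*(a + 2)*(a - 4)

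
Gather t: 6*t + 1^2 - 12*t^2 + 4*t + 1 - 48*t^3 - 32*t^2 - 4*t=-48*t^3 - 44*t^2 + 6*t + 2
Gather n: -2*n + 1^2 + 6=7 - 2*n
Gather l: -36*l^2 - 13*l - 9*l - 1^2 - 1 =-36*l^2 - 22*l - 2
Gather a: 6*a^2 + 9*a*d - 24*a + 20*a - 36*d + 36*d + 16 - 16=6*a^2 + a*(9*d - 4)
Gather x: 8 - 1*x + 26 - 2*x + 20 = 54 - 3*x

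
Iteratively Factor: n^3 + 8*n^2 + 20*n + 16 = (n + 2)*(n^2 + 6*n + 8) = (n + 2)*(n + 4)*(n + 2)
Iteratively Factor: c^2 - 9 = (c - 3)*(c + 3)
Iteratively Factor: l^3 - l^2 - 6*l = (l + 2)*(l^2 - 3*l) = (l - 3)*(l + 2)*(l)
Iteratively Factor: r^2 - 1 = (r + 1)*(r - 1)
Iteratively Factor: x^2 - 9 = (x - 3)*(x + 3)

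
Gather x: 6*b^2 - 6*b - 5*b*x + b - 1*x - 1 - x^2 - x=6*b^2 - 5*b - x^2 + x*(-5*b - 2) - 1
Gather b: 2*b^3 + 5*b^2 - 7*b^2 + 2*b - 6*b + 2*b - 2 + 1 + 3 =2*b^3 - 2*b^2 - 2*b + 2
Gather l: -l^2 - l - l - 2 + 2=-l^2 - 2*l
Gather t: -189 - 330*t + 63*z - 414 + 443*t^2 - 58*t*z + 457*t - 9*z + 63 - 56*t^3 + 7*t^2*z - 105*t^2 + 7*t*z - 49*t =-56*t^3 + t^2*(7*z + 338) + t*(78 - 51*z) + 54*z - 540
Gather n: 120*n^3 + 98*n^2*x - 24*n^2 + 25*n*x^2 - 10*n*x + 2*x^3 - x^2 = 120*n^3 + n^2*(98*x - 24) + n*(25*x^2 - 10*x) + 2*x^3 - x^2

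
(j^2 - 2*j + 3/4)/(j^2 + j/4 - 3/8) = 2*(2*j - 3)/(4*j + 3)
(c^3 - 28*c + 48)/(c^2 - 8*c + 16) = (c^2 + 4*c - 12)/(c - 4)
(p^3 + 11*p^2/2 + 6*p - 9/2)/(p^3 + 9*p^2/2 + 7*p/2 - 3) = (p + 3)/(p + 2)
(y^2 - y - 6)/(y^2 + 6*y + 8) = (y - 3)/(y + 4)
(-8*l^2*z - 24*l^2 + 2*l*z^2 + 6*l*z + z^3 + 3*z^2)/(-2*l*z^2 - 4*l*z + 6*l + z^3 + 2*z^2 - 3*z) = (4*l + z)/(z - 1)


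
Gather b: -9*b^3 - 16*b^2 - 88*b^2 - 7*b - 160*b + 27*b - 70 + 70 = -9*b^3 - 104*b^2 - 140*b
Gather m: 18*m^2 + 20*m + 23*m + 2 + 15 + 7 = 18*m^2 + 43*m + 24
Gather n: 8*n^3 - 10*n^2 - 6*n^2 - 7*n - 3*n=8*n^3 - 16*n^2 - 10*n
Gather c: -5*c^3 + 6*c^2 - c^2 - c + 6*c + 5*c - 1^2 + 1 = -5*c^3 + 5*c^2 + 10*c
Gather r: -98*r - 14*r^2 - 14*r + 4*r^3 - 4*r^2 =4*r^3 - 18*r^2 - 112*r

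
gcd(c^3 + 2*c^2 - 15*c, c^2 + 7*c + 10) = c + 5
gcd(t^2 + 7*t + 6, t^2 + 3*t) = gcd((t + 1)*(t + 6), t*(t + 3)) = 1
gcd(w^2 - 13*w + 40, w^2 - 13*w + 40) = w^2 - 13*w + 40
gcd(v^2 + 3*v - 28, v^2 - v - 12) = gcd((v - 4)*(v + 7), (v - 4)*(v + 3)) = v - 4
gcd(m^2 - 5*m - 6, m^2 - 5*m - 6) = m^2 - 5*m - 6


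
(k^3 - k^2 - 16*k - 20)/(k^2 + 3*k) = (k^3 - k^2 - 16*k - 20)/(k*(k + 3))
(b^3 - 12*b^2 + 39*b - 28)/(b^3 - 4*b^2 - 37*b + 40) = (b^2 - 11*b + 28)/(b^2 - 3*b - 40)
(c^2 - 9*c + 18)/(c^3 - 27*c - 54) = (c - 3)/(c^2 + 6*c + 9)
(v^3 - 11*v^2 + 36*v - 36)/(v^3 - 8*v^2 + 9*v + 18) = (v - 2)/(v + 1)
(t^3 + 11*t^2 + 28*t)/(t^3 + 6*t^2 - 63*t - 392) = t*(t + 4)/(t^2 - t - 56)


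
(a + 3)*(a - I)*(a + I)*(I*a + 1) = I*a^4 + a^3 + 3*I*a^3 + 3*a^2 + I*a^2 + a + 3*I*a + 3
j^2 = j^2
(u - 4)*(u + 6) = u^2 + 2*u - 24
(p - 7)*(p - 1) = p^2 - 8*p + 7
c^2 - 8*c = c*(c - 8)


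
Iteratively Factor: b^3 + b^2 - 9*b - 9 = (b + 3)*(b^2 - 2*b - 3) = (b + 1)*(b + 3)*(b - 3)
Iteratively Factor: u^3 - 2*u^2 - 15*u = (u)*(u^2 - 2*u - 15) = u*(u + 3)*(u - 5)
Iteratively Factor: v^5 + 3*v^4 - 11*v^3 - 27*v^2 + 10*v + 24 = (v + 1)*(v^4 + 2*v^3 - 13*v^2 - 14*v + 24) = (v + 1)*(v + 4)*(v^3 - 2*v^2 - 5*v + 6) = (v - 3)*(v + 1)*(v + 4)*(v^2 + v - 2) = (v - 3)*(v - 1)*(v + 1)*(v + 4)*(v + 2)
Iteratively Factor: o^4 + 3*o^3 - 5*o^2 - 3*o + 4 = (o + 1)*(o^3 + 2*o^2 - 7*o + 4) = (o - 1)*(o + 1)*(o^2 + 3*o - 4) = (o - 1)^2*(o + 1)*(o + 4)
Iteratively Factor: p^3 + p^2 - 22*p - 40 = (p + 4)*(p^2 - 3*p - 10) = (p - 5)*(p + 4)*(p + 2)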